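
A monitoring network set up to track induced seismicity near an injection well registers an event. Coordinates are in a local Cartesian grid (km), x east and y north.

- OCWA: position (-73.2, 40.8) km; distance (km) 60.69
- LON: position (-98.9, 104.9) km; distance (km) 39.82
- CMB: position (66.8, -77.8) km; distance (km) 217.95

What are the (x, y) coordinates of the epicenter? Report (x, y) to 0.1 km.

Circle about each station: (x + 73.2)² + (y − 40.8)² = 60.69²; (x + 98.9)² + (y − 104.9)² = 39.82²; (x − 66.8)² + (y + 77.8)² = 217.95².
Subtracting the OCWA equation from the LON and CMB equations removes the quadratic terms:
-51.4 x + 128.2 y = 15859.98
280.0 x − 237.2 y = -40326.73
Solving the 2×2 system: x ≈ -59.4, y ≈ 99.9 km.

x ≈ -59.4 km, y ≈ 99.9 km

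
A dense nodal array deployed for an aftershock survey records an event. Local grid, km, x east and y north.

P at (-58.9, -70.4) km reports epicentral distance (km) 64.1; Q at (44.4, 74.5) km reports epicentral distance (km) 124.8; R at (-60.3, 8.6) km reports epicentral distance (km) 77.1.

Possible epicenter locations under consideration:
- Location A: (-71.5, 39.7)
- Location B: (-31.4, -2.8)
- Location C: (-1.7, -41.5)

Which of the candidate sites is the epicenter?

For each candidate, compare |candidate − station| to the reported distance:
Location A: residuals P 46.7, Q 3.8, R 44.0 → max 46.7 km
Location B: residuals P 8.9, Q 16.5, R 46.0 → max 46.0 km
Location C: residuals P 0.0, Q 0.0, R 0.0 → max 0.0 km
Only Location C has all residuals ≈ 0.

Location C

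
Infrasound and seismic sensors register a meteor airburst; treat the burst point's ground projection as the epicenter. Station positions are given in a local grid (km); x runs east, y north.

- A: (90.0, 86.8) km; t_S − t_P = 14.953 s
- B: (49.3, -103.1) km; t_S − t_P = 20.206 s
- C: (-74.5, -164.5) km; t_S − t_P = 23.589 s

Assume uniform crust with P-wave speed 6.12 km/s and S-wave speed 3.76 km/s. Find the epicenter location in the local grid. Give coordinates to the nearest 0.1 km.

Distance from S−P lag: d = Δt · v_P v_S / (v_P − v_S) = Δt · (6.12·3.76)/(6.12−3.76) ≈ 9.7505·Δt.
So d_A = 145.80, d_B = 197.02, d_C = 230.00 km.
Circle about each station: (x − 90.0)² + (y − 86.8)² = 145.80²; (x − 49.3)² + (y + 103.1)² = 197.02²; (x + 74.5)² + (y + 164.5)² = 230.00².
Subtracting pairs of circle equations eliminates x²+y² and gives linear equations (the radical axes):
-81.4 x − 379.8 y = -20133.38
-329.0 x − 502.6 y = -14666.10
Solving the 2×2 system: x ≈ -54.1, y ≈ 64.6 km.
Check against A (with the unrounded x, y): √((x − 90.0)²+(y − 86.8)²) = 145.82 ≈ 145.80 km. ✓

(-54.1, 64.6)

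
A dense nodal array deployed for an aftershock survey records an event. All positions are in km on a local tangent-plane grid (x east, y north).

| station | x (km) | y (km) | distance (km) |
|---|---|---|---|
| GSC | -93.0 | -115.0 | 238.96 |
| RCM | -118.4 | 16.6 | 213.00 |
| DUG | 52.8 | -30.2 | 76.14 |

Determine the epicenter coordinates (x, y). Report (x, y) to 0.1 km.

93.9 km east, 33.9 km north

Circle about each station: (x + 93.0)² + (y + 115.0)² = 238.96²; (x + 118.4)² + (y − 16.6)² = 213.00²; (x − 52.8)² + (y + 30.2)² = 76.14².
Subtracting the GSC equation from the RCM and DUG equations removes the quadratic terms:
-50.8 x + 263.2 y = 4153.00
291.6 x + 169.6 y = 33130.46
Solving the 2×2 system: x ≈ 93.9, y ≈ 33.9 km.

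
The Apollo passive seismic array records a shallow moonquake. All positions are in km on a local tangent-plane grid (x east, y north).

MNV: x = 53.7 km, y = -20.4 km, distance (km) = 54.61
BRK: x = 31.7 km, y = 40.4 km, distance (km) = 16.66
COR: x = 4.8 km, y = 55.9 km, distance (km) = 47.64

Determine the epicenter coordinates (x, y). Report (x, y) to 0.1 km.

47.0 km east, 33.8 km north

Circle about each station: (x − 53.7)² + (y + 20.4)² = 54.61²; (x − 31.7)² + (y − 40.4)² = 16.66²; (x − 4.8)² + (y − 55.9)² = 47.64².
Subtracting pairs of circle equations eliminates x²+y² and gives linear equations (the radical axes):
-44.0 x + 121.6 y = 2041.90
-97.8 x + 152.6 y = 560.68
Solving the 2×2 system: x ≈ 47.0, y ≈ 33.8 km.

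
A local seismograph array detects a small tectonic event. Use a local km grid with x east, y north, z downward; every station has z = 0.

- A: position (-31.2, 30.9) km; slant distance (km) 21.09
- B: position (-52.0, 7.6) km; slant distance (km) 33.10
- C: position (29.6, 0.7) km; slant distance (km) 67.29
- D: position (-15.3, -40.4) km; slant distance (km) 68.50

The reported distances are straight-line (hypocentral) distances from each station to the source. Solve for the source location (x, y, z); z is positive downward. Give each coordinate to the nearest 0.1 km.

x ≈ -30.6 km, y ≈ 23.4 km, depth ≈ 19.7 km

Each station gives a sphere (x−x_i)² + (y−y_i)² + z² = d_i² (stations at z=0).
Subtracting the A sphere from B and C: z² cancels, leaving linear equations in x and y:
-41.6 x − 46.6 y = 182.69
121.6 x − 60.4 y = -5134.76
Solving: x ≈ -30.604, y ≈ 23.400 km (keep extra digits for the depth step; rounded: -30.6, 23.4).
Then from the A sphere: z² = 21.09² − (x + 31.2)² − (y − 30.9)² with x = -30.604, y = 23.400, so z ≈ 19.702 ≈ 19.7 km.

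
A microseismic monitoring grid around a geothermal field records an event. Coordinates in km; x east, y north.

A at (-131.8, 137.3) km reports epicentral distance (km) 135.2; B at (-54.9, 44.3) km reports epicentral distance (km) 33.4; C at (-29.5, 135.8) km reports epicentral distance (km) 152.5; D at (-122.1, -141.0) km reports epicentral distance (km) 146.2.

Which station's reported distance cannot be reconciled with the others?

Solve using three stations at a time. Using A, C, D (subtract circle equations pairwise → linear system) gives (x, y) ≈ (-106.9, 4.4).
Distances from that point to each station vs reported:
  A: calculated 135.2 vs reported 135.2 → residual 0.0 km
  B: calculated 65.5 vs reported 33.4 → residual 32.1 km
  C: calculated 152.5 vs reported 152.5 → residual 0.0 km
  D: calculated 146.2 vs reported 146.2 → residual 0.0 km
A, C, D are mutually consistent (residuals ≈ 0); B is off by 32.1 km.

B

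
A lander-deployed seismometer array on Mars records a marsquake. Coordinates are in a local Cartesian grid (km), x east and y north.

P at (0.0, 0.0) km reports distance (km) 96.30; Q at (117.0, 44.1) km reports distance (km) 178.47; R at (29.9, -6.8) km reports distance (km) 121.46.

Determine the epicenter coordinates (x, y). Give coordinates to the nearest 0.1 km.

Circle about each station: x² + y² = 96.30²; (x − 117.0)² + (y − 44.1)² = 178.47²; (x − 29.9)² + (y + 6.8)² = 121.46².
Subtracting the P equation from the Q and R equations removes the quadratic terms:
234.0 x + 88.2 y = -6944.04
59.8 x − 13.6 y = -4538.59
Solving the 2×2 system: x ≈ -58.5, y ≈ 76.5 km.

(-58.5, 76.5)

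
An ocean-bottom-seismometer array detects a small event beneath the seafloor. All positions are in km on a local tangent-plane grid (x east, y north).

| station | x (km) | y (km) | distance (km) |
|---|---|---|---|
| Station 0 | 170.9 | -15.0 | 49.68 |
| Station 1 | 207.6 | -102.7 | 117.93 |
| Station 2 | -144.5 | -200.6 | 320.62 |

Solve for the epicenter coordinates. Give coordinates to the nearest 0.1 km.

x ≈ 121.7 km, y ≈ -21.9 km

Circle about each station: (x − 170.9)² + (y + 15.0)² = 49.68²; (x − 207.6)² + (y + 102.7)² = 117.93²; (x + 144.5)² + (y + 200.6)² = 320.62².
Subtracting pairs of circle equations eliminates x²+y² and gives linear equations (the radical axes):
73.4 x − 175.4 y = 12773.86
-630.8 x − 371.2 y = -68640.28
Solving the 2×2 system: x ≈ 121.7, y ≈ -21.9 km.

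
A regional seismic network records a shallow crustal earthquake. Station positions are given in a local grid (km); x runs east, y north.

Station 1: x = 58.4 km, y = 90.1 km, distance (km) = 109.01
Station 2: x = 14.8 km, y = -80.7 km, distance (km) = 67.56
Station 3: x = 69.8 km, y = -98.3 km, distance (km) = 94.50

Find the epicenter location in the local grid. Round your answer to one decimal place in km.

Circle about each station: (x − 58.4)² + (y − 90.1)² = 109.01²; (x − 14.8)² + (y + 80.7)² = 67.56²; (x − 69.8)² + (y + 98.3)² = 94.50².
Subtracting pairs of circle equations eliminates x²+y² and gives linear equations (the radical axes):
-87.2 x − 341.6 y = 2521.79
22.8 x − 376.8 y = 5959.29
Solving the 2×2 system: x ≈ 26.7, y ≈ -14.2 km.

x ≈ 26.7 km, y ≈ -14.2 km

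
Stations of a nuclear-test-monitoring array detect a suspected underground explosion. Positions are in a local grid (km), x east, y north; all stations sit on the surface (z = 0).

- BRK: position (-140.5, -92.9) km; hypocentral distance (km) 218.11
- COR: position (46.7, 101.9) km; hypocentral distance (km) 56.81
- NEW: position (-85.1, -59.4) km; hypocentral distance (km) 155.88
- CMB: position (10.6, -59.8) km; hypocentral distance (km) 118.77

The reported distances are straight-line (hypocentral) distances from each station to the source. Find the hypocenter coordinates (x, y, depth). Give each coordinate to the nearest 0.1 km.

x ≈ 16.5 km, y ≈ 57.4 km, depth ≈ 18.3 km

Each station gives a sphere (x−x_i)² + (y−y_i)² + z² = d_i² (stations at z=0).
Subtracting the BRK sphere from COR and NEW: z² cancels, leaving linear equations in x and y:
374.4 x + 389.6 y = 28538.44
110.8 x + 67.0 y = 5673.11
Solving: x ≈ 16.489, y ≈ 57.405 km (keep extra digits for the depth step; rounded: 16.5, 57.4).
Then from the BRK sphere: z² = 218.11² − (x + 140.5)² − (y + 92.9)² with x = 16.489, y = 57.405, so z ≈ 18.298 ≈ 18.3 km.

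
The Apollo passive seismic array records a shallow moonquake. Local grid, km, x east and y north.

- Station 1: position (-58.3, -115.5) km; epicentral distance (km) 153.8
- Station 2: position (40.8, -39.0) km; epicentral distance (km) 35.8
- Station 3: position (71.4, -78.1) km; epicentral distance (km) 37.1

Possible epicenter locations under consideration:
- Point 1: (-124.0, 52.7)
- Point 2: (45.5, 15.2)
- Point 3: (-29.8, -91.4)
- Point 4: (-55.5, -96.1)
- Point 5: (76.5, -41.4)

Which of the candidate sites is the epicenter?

Point 5

For each candidate, compare |candidate − station| to the reported distance:
Point 1: residuals Station 1 26.8, Station 2 152.8, Station 3 198.0 → max 198.0 km
Point 2: residuals Station 1 13.1, Station 2 18.6, Station 3 59.7 → max 59.7 km
Point 3: residuals Station 1 116.5, Station 2 52.1, Station 3 65.0 → max 116.5 km
Point 4: residuals Station 1 134.2, Station 2 76.2, Station 3 91.1 → max 134.2 km
Point 5: residuals Station 1 0.0, Station 2 0.0, Station 3 0.0 → max 0.0 km
Only Point 5 has all residuals ≈ 0.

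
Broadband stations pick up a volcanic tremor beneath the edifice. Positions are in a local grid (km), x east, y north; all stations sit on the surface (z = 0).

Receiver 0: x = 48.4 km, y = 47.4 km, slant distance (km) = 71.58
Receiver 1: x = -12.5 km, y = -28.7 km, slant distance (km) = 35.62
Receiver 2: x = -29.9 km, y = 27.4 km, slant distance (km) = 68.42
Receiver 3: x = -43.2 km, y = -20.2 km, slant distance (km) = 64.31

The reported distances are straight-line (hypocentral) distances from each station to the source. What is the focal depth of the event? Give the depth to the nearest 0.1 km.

Each station gives a sphere (x−x_i)² + (y−y_i)² + z² = d_i² (stations at z=0).
Subtracting the Receiver 0 sphere from Receiver 1 and Receiver 2: z² cancels, leaving linear equations in x and y:
-121.8 x − 152.2 y = 245.53
-156.6 x − 40.0 y = -2502.15
Solving: x ≈ 20.601, y ≈ -18.100 km (keep extra digits for the depth step; rounded: 20.6, -18.1).
Then from the Receiver 0 sphere: z² = 71.58² − (x − 48.4)² − (y − 47.4)² with x = 20.601, y = -18.100, so z ≈ 7.789 ≈ 7.8 km.
Check against Receiver 3 (with the unrounded solution): distance 64.31 ≈ 64.31 km. ✓

depth ≈ 7.8 km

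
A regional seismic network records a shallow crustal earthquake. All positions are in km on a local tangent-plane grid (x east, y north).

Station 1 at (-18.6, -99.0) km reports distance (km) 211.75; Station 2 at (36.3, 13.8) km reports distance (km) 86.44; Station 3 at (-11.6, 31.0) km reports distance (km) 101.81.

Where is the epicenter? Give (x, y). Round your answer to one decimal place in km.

Circle about each station: (x + 18.6)² + (y + 99.0)² = 211.75²; (x − 36.3)² + (y − 13.8)² = 86.44²; (x + 11.6)² + (y − 31.0)² = 101.81².
Subtracting pairs of circle equations eliminates x²+y² and gives linear equations (the radical axes):
109.8 x + 225.6 y = 28727.36
14.0 x + 260.0 y = 25421.39
Solving the 2×2 system: x ≈ 68.3, y ≈ 94.1 km.
Check against Station 1 (with the unrounded x, y): √((x + 18.6)²+(y + 99.0)²) = 211.75 ≈ 211.75 km. ✓

x ≈ 68.3 km, y ≈ 94.1 km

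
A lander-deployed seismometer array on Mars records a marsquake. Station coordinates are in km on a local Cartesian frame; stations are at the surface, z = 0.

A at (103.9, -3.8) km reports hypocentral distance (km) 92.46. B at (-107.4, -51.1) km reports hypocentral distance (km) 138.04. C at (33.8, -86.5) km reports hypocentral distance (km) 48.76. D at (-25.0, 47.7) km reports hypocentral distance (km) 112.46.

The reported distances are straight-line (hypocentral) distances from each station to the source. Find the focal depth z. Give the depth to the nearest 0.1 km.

z ≈ 28.6 km

Each station gives a sphere (x−x_i)² + (y−y_i)² + z² = d_i² (stations at z=0).
Subtracting the A sphere from B and C: z² cancels, leaving linear equations in x and y:
-422.6 x − 94.6 y = -7169.87
-140.2 x − 165.4 y = 3986.35
Solving: x ≈ 27.598, y ≈ -47.494 km (keep extra digits for the depth step; rounded: 27.6, -47.5).
Then from the A sphere: z² = 92.46² − (x − 103.9)² − (y + 3.8)² with x = 27.598, y = -47.494, so z ≈ 28.595 ≈ 28.6 km.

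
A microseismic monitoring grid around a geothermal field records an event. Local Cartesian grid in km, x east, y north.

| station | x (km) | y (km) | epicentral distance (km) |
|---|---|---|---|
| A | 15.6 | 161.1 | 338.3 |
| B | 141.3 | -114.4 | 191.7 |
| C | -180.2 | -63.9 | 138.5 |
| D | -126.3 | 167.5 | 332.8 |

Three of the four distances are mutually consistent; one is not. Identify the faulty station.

Solve using three stations at a time. Using A, C, D (subtract circle equations pairwise → linear system) gives (x, y) ≈ (-83.1, -162.4).
Distances from that point to each station vs reported:
  A: calculated 338.2 vs reported 338.3 → residual 0.1 km
  B: calculated 229.5 vs reported 191.7 → residual 37.8 km
  C: calculated 138.3 vs reported 138.5 → residual 0.2 km
  D: calculated 332.7 vs reported 332.8 → residual 0.1 km
A, C, D are mutually consistent (residuals ≈ 0); B is off by 37.8 km.

B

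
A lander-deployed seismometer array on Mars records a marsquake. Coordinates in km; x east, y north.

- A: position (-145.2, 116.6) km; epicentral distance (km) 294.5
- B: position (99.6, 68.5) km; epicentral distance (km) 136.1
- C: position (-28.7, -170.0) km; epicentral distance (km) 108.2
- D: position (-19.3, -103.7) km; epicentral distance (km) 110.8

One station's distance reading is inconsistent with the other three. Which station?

Solve using three stations at a time. Using A, B, D (subtract circle equations pairwise → linear system) gives (x, y) ≈ (85.2, -66.8).
Distances from that point to each station vs reported:
  A: calculated 294.5 vs reported 294.5 → residual 0.0 km
  B: calculated 136.1 vs reported 136.1 → residual 0.0 km
  C: calculated 153.7 vs reported 108.2 → residual 45.5 km
  D: calculated 110.8 vs reported 110.8 → residual 0.0 km
A, B, D are mutually consistent (residuals ≈ 0); C is off by 45.5 km.

C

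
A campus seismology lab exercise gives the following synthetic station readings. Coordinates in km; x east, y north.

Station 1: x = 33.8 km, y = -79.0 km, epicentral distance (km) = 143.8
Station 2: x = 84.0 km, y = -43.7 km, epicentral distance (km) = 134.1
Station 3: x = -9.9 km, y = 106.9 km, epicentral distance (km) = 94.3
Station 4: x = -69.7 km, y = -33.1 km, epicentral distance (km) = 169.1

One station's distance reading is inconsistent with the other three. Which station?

Solve using three stations at a time. Using Station 1, Station 3, Station 4 (subtract circle equations pairwise → linear system) gives (x, y) ≈ (71.6, 59.7).
Distances from that point to each station vs reported:
  Station 1: calculated 143.7 vs reported 143.8 → residual 0.1 km
  Station 2: calculated 104.1 vs reported 134.1 → residual 30.0 km
  Station 3: calculated 94.2 vs reported 94.3 → residual 0.1 km
  Station 4: calculated 169.0 vs reported 169.1 → residual 0.1 km
Station 1, Station 3, Station 4 are mutually consistent (residuals ≈ 0); Station 2 is off by 30.0 km.

Station 2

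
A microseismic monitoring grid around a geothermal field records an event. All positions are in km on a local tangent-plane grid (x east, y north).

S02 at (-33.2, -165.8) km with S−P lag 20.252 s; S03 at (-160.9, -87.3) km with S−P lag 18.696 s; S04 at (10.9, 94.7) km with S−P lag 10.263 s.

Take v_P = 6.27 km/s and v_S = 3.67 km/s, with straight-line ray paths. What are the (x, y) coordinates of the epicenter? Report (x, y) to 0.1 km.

(-29.6, 13.4)

Distance from S−P lag: d = Δt · v_P v_S / (v_P − v_S) = Δt · (6.27·3.67)/(6.27−3.67) ≈ 8.8503·Δt.
So d_S02 = 179.24, d_S03 = 165.47, d_S04 = 90.83 km.
Circle about each station: (x + 33.2)² + (y + 165.8)² = 179.24²; (x + 160.9)² + (y + 87.3)² = 165.47²; (x − 10.9)² + (y − 94.7)² = 90.83².
Subtracting pairs of circle equations eliminates x²+y² and gives linear equations (the radical axes):
-255.4 x + 157.0 y = 9664.88
88.2 x + 521.0 y = 4371.91
Solving the 2×2 system: x ≈ -29.6, y ≈ 13.4 km.
Check against S02 (with the unrounded x, y): √((x + 33.2)²+(y + 165.8)²) = 179.24 ≈ 179.24 km. ✓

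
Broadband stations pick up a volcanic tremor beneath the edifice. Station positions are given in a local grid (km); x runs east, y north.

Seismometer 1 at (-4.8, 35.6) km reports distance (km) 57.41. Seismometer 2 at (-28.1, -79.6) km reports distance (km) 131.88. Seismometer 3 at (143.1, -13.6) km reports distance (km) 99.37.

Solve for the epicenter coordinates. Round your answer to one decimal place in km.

Circle about each station: (x + 4.8)² + (y − 35.6)² = 57.41²; (x + 28.1)² + (y + 79.6)² = 131.88²; (x − 143.1)² + (y + 13.6)² = 99.37².
Subtracting the Seismometer 1 equation from the Seismometer 2 and Seismometer 3 equations removes the quadratic terms:
-46.6 x − 230.4 y = -8261.06
295.8 x − 98.4 y = 12793.68
Solving the 2×2 system: x ≈ 51.7, y ≈ 25.4 km.

(51.7, 25.4)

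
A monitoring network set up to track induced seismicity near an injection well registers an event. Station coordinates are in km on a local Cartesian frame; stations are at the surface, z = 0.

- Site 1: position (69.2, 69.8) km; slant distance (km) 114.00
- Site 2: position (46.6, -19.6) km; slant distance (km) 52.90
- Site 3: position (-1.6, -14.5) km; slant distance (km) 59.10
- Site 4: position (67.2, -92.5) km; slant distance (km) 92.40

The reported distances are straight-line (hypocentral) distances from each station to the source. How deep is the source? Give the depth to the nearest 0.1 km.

Each station gives a sphere (x−x_i)² + (y−y_i)² + z² = d_i² (stations at z=0).
Subtracting the Site 1 sphere from Site 2 and Site 3: z² cancels, leaving linear equations in x and y:
-45.2 x − 178.8 y = 3092.63
-141.6 x − 168.6 y = 55.32
Solving: x ≈ 28.904, y ≈ -24.603 km (keep extra digits for the depth step; rounded: 28.9, -24.6).
Then from the Site 1 sphere: z² = 114.00² − (x − 69.2)² − (y − 69.8)² with x = 28.904, y = -24.603, so z ≈ 49.601 ≈ 49.6 km.
Check against Site 4 (with the unrounded solution): distance 92.39 ≈ 92.40 km. ✓

49.6 km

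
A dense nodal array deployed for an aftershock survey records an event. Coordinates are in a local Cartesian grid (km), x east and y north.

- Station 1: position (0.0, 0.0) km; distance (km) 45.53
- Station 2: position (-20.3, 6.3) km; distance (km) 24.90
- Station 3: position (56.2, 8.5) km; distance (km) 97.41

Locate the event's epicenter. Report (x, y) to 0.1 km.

-40.4 km east, 21.0 km north

Circle about each station: x² + y² = 45.53²; (x + 20.3)² + (y − 6.3)² = 24.90²; (x − 56.2)² + (y − 8.5)² = 97.41².
Subtracting pairs of circle equations eliminates x²+y² and gives linear equations (the radical axes):
-40.6 x + 12.6 y = 1904.75
112.4 x + 17.0 y = -4185.04
Solving the 2×2 system: x ≈ -40.4, y ≈ 21.0 km.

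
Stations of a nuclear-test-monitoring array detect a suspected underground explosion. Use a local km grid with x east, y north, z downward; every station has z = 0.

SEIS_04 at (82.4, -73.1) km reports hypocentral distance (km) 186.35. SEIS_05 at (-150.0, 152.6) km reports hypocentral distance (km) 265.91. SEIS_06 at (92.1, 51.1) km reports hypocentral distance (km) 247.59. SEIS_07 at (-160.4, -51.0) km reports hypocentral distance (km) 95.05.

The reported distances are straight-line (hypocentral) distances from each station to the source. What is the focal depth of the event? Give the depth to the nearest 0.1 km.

z ≈ 45.5 km

Each station gives a sphere (x−x_i)² + (y−y_i)² + z² = d_i² (stations at z=0).
Subtracting the SEIS_04 sphere from SEIS_05 and SEIS_06: z² cancels, leaving linear equations in x and y:
-464.8 x + 451.4 y = -2328.42
19.4 x + 248.4 y = -27614.24
Solving: x ≈ -95.696, y ≈ -103.695 km (keep extra digits for the depth step; rounded: -95.7, -103.7).
Then from the SEIS_04 sphere: z² = 186.35² − (x − 82.4)² − (y + 73.1)² with x = -95.696, y = -103.695, so z ≈ 45.520 ≈ 45.5 km.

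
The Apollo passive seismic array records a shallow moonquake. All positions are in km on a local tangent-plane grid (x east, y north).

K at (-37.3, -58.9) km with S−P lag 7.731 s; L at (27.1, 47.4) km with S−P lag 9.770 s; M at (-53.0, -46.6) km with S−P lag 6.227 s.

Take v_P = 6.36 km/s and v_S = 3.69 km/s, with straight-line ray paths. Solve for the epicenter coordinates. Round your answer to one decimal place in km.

Distance from S−P lag: d = Δt · v_P v_S / (v_P − v_S) = Δt · (6.36·3.69)/(6.36−3.69) ≈ 8.7897·Δt.
So d_K = 67.95, d_L = 85.88, d_M = 54.73 km.
Circle about each station: (x + 37.3)² + (y + 58.9)² = 67.95²; (x − 27.1)² + (y − 47.4)² = 85.88²; (x + 53.0)² + (y + 46.6)² = 54.73².
Subtracting the K equation from the L and M equations removes the quadratic terms:
128.8 x + 212.6 y = -4637.50
-31.4 x + 24.6 y = 1741.89
Solving the 2×2 system: x ≈ -49.2, y ≈ 8.0 km.

x ≈ -49.2 km, y ≈ 8.0 km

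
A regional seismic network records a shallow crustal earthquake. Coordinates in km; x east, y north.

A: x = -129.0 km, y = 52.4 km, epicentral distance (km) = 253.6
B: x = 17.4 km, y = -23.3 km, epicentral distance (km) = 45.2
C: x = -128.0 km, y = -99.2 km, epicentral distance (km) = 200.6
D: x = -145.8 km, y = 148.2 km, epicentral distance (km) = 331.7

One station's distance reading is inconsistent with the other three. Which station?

B

Solve using three stations at a time. Using A, C, D (subtract circle equations pairwise → linear system) gives (x, y) ≈ (72.5, -101.5).
Distances from that point to each station vs reported:
  A: calculated 253.5 vs reported 253.6 → residual 0.1 km
  B: calculated 95.6 vs reported 45.2 → residual 50.4 km
  C: calculated 200.5 vs reported 200.6 → residual 0.1 km
  D: calculated 331.7 vs reported 331.7 → residual 0.0 km
A, C, D are mutually consistent (residuals ≈ 0); B is off by 50.4 km.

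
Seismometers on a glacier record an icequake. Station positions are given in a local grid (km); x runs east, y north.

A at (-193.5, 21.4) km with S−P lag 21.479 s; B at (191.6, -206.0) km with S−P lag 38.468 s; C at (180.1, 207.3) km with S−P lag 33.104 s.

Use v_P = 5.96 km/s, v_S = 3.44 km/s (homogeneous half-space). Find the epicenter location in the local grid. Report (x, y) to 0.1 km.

(-18.8, 25.7)

Distance from S−P lag: d = Δt · v_P v_S / (v_P − v_S) = Δt · (5.96·3.44)/(5.96−3.44) ≈ 8.1359·Δt.
So d_A = 174.75, d_B = 312.97, d_C = 269.33 km.
Circle about each station: (x + 193.5)² + (y − 21.4)² = 174.75²; (x − 191.6)² + (y + 206.0)² = 312.97²; (x − 180.1)² + (y − 207.3)² = 269.33².
Subtracting pairs of circle equations eliminates x²+y² and gives linear equations (the radical axes):
770.2 x − 454.8 y = -26166.31
747.2 x + 371.8 y = -4492.00
Solving the 2×2 system: x ≈ -18.8, y ≈ 25.7 km.
Check against A (with the unrounded x, y): √((x + 193.5)²+(y − 21.4)²) = 174.75 ≈ 174.75 km. ✓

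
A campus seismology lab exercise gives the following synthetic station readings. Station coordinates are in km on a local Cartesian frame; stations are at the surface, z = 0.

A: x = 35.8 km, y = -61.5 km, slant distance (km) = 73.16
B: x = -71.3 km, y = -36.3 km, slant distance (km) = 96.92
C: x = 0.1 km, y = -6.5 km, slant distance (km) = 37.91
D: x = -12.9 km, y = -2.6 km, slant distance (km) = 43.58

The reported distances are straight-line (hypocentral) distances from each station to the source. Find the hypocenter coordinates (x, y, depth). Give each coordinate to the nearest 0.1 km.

Each station gives a sphere (x−x_i)² + (y−y_i)² + z² = d_i² (stations at z=0).
Subtracting the A sphere from B and C: z² cancels, leaving linear equations in x and y:
-214.2 x + 50.4 y = -2703.61
-71.4 x + 110.0 y = -1106.41
Solving: x ≈ 12.104, y ≈ -2.202 km (keep extra digits for the depth step; rounded: 12.1, -2.2).
Then from the A sphere: z² = 73.16² − (x − 35.8)² − (y + 61.5)² with x = 12.104, y = -2.202, so z ≈ 35.702 ≈ 35.7 km.
Check against D (with the unrounded solution): distance 43.59 ≈ 43.58 km. ✓

x ≈ 12.1 km, y ≈ -2.2 km, depth ≈ 35.7 km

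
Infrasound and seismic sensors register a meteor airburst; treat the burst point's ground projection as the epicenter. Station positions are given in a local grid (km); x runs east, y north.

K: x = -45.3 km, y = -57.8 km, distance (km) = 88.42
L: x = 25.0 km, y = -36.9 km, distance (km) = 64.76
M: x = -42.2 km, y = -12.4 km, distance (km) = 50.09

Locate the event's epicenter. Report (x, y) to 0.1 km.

-4.6 km east, 20.7 km north

Circle about each station: (x + 45.3)² + (y + 57.8)² = 88.42²; (x − 25.0)² + (y + 36.9)² = 64.76²; (x + 42.2)² + (y + 12.4)² = 50.09².
Subtracting the K equation from the L and M equations removes the quadratic terms:
140.6 x + 41.8 y = 217.92
6.2 x + 90.8 y = 1850.76
Solving the 2×2 system: x ≈ -4.6, y ≈ 20.7 km.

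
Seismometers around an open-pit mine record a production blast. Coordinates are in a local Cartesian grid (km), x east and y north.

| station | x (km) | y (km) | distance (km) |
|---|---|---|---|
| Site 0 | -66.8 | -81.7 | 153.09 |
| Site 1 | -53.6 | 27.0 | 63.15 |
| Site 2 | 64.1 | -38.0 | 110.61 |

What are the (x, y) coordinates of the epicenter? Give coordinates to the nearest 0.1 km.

(3.3, 54.4)

Circle about each station: (x + 66.8)² + (y + 81.7)² = 153.09²; (x + 53.6)² + (y − 27.0)² = 63.15²; (x − 64.1)² + (y + 38.0)² = 110.61².
Subtracting the Site 0 equation from the Site 1 and Site 2 equations removes the quadratic terms:
26.4 x + 217.4 y = 11913.46
261.8 x + 87.4 y = 5617.66
Solving the 2×2 system: x ≈ 3.3, y ≈ 54.4 km.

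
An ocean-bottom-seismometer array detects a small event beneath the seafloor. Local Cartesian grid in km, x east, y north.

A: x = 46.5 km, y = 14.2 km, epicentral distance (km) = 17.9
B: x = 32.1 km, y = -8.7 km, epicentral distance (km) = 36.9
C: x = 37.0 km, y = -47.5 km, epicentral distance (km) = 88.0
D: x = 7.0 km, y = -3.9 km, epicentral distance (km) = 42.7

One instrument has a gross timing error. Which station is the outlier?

C

Solve using three stations at a time. Using A, B, D (subtract circle equations pairwise → linear system) gives (x, y) ≈ (35.3, 28.0).
Distances from that point to each station vs reported:
  A: calculated 17.8 vs reported 17.9 → residual 0.1 km
  B: calculated 36.8 vs reported 36.9 → residual 0.1 km
  C: calculated 75.5 vs reported 88.0 → residual 12.5 km
  D: calculated 42.6 vs reported 42.7 → residual 0.1 km
A, B, D are mutually consistent (residuals ≈ 0); C is off by 12.5 km.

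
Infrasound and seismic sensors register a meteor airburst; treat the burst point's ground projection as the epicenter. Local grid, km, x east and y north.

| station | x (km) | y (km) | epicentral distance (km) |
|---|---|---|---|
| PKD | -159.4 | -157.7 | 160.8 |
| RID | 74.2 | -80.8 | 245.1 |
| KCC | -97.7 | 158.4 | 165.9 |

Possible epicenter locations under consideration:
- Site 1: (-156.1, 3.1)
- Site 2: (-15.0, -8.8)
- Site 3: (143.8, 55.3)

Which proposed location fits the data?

Site 1

For each candidate, compare |candidate − station| to the reported distance:
Site 1: residuals PKD 0.0, RID 0.0, KCC 0.0 → max 0.0 km
Site 2: residuals PKD 46.6, RID 130.5, KCC 20.6 → max 130.5 km
Site 3: residuals PKD 209.7, RID 92.2, KCC 96.7 → max 209.7 km
Only Site 1 has all residuals ≈ 0.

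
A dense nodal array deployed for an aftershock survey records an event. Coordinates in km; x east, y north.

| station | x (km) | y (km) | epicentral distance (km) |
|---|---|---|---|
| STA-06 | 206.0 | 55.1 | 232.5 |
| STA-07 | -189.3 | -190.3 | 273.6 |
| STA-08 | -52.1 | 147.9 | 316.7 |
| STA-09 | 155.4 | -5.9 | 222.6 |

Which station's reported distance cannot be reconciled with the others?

Solve using three stations at a time. Using STA-06, STA-07, STA-08 (subtract circle equations pairwise → linear system) gives (x, y) ≈ (79.7, -140.1).
Distances from that point to each station vs reported:
  STA-06: calculated 232.5 vs reported 232.5 → residual 0.0 km
  STA-07: calculated 273.6 vs reported 273.6 → residual 0.0 km
  STA-08: calculated 316.7 vs reported 316.7 → residual 0.0 km
  STA-09: calculated 154.1 vs reported 222.6 → residual 68.5 km
STA-06, STA-07, STA-08 are mutually consistent (residuals ≈ 0); STA-09 is off by 68.5 km.

STA-09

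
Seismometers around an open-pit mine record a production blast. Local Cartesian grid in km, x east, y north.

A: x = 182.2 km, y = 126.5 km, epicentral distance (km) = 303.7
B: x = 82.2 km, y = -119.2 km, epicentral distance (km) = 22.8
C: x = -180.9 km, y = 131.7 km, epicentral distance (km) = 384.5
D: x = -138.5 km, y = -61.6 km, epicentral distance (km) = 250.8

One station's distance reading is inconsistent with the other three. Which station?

Solve using three stations at a time. Using B, C, D (subtract circle equations pairwise → linear system) gives (x, y) ≈ (103.7, -126.9).
Distances from that point to each station vs reported:
  A: calculated 265.3 vs reported 303.7 → residual 38.4 km
  B: calculated 22.8 vs reported 22.8 → residual 0.0 km
  C: calculated 384.5 vs reported 384.5 → residual 0.0 km
  D: calculated 250.8 vs reported 250.8 → residual 0.0 km
B, C, D are mutually consistent (residuals ≈ 0); A is off by 38.4 km.

A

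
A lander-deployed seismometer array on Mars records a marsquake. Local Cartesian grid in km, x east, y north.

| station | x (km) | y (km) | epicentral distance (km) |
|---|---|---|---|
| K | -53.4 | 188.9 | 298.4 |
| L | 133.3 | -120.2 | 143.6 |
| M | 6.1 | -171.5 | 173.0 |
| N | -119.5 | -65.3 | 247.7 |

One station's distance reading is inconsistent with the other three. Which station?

L

Solve using three stations at a time. Using K, M, N (subtract circle equations pairwise → linear system) gives (x, y) ≈ (127.6, -48.3).
Distances from that point to each station vs reported:
  K: calculated 298.4 vs reported 298.4 → residual 0.0 km
  L: calculated 72.1 vs reported 143.6 → residual 71.5 km
  M: calculated 173.0 vs reported 173.0 → residual 0.0 km
  N: calculated 247.7 vs reported 247.7 → residual 0.0 km
K, M, N are mutually consistent (residuals ≈ 0); L is off by 71.5 km.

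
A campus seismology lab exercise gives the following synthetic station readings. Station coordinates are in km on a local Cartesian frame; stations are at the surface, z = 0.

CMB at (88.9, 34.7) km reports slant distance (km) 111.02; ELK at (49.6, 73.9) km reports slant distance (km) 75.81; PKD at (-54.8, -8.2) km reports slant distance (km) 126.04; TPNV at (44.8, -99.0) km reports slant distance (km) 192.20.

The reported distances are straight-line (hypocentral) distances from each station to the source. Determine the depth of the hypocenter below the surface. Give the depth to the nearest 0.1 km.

z ≈ 64.4 km

Each station gives a sphere (x−x_i)² + (y−y_i)² + z² = d_i² (stations at z=0).
Subtracting the CMB sphere from ELK and PKD: z² cancels, leaving linear equations in x and y:
-78.6 x + 78.4 y = 5392.35
-287.4 x − 85.8 y = -9597.66
Solving: x ≈ 9.899, y ≈ 78.704 km (keep extra digits for the depth step; rounded: 9.9, 78.7).
Then from the CMB sphere: z² = 111.02² − (x − 88.9)² − (y − 34.7)² with x = 9.899, y = 78.704, so z ≈ 64.404 ≈ 64.4 km.
Check against TPNV (with the unrounded solution): distance 192.21 ≈ 192.20 km. ✓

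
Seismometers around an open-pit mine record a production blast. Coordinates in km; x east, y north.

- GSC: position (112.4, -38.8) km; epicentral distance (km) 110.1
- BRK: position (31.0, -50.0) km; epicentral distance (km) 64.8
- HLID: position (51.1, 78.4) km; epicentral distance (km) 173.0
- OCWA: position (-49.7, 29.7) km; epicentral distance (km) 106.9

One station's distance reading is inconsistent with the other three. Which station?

GSC

Solve using three stations at a time. Using BRK, HLID, OCWA (subtract circle equations pairwise → linear system) gives (x, y) ≈ (-28.7, -75.1).
Distances from that point to each station vs reported:
  GSC: calculated 145.7 vs reported 110.1 → residual 35.6 km
  BRK: calculated 64.7 vs reported 64.8 → residual 0.1 km
  HLID: calculated 173.0 vs reported 173.0 → residual 0.0 km
  OCWA: calculated 106.9 vs reported 106.9 → residual 0.0 km
BRK, HLID, OCWA are mutually consistent (residuals ≈ 0); GSC is off by 35.6 km.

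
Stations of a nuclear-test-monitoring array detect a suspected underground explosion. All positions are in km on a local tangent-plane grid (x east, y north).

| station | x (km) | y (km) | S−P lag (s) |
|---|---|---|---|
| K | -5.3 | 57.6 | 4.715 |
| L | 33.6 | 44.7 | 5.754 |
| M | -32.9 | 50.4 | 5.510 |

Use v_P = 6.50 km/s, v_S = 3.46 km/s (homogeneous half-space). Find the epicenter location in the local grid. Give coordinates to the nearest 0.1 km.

Distance from S−P lag: d = Δt · v_P v_S / (v_P − v_S) = Δt · (6.50·3.46)/(6.50−3.46) ≈ 7.3980·Δt.
So d_K = 34.88, d_L = 42.57, d_M = 40.76 km.
Circle about each station: (x + 5.3)² + (y − 57.6)² = 34.88²; (x − 33.6)² + (y − 44.7)² = 42.57²; (x + 32.9)² + (y − 50.4)² = 40.76².
Subtracting the K equation from the L and M equations removes the quadratic terms:
77.8 x − 25.8 y = -814.39
-55.2 x − 14.4 y = -168.04
Solving the 2×2 system: x ≈ -2.9, y ≈ 22.8 km.

-2.9 km east, 22.8 km north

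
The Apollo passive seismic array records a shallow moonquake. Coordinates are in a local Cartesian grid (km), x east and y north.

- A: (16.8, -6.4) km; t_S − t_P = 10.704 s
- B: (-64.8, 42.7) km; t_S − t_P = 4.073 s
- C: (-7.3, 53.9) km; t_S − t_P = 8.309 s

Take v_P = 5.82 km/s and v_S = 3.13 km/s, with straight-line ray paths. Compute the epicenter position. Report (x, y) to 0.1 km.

(-51.2, 18.7)

Distance from S−P lag: d = Δt · v_P v_S / (v_P − v_S) = Δt · (5.82·3.13)/(5.82−3.13) ≈ 6.7720·Δt.
So d_A = 72.49, d_B = 27.58, d_C = 56.27 km.
Circle about each station: (x − 16.8)² + (y + 6.4)² = 72.49²; (x + 64.8)² + (y − 42.7)² = 27.58²; (x + 7.3)² + (y − 53.9)² = 56.27².
Subtracting the A equation from the B and C equations removes the quadratic terms:
-163.2 x + 98.2 y = 10193.27
-48.2 x + 120.6 y = 4723.79
Solving the 2×2 system: x ≈ -51.2, y ≈ 18.7 km.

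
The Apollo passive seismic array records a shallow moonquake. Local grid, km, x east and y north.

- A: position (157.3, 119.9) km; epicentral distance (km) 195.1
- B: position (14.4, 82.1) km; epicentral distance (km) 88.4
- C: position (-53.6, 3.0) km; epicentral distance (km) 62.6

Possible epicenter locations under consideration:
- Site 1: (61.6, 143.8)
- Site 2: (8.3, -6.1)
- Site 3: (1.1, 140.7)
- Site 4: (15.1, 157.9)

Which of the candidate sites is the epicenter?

Site 2

For each candidate, compare |candidate − station| to the reported distance:
Site 1: residuals A 96.5, B 10.7, C 119.3 → max 119.3 km
Site 2: residuals A 0.0, B 0.0, C 0.0 → max 0.0 km
Site 3: residuals A 37.5, B 28.3, C 85.6 → max 85.6 km
Site 4: residuals A 47.9, B 12.6, C 106.9 → max 106.9 km
Only Site 2 has all residuals ≈ 0.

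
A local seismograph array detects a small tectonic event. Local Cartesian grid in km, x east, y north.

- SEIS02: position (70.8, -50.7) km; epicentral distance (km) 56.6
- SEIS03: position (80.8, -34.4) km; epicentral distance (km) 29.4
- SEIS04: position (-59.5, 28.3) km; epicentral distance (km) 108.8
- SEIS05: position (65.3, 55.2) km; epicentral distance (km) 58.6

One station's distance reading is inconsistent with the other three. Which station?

SEIS03

Solve using three stations at a time. Using SEIS02, SEIS04, SEIS05 (subtract circle equations pairwise → linear system) gives (x, y) ≈ (45.6, -0.0).
Distances from that point to each station vs reported:
  SEIS02: calculated 56.6 vs reported 56.6 → residual 0.0 km
  SEIS03: calculated 49.2 vs reported 29.4 → residual 19.8 km
  SEIS04: calculated 108.8 vs reported 108.8 → residual 0.0 km
  SEIS05: calculated 58.6 vs reported 58.6 → residual 0.0 km
SEIS02, SEIS04, SEIS05 are mutually consistent (residuals ≈ 0); SEIS03 is off by 19.8 km.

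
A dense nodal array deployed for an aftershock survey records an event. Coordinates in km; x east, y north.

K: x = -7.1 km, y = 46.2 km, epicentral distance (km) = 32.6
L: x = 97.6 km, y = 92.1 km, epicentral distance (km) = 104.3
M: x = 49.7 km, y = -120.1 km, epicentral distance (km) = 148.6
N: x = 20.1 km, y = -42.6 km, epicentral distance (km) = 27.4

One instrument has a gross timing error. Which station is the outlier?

N

Solve using three stations at a time. Using K, L, M (subtract circle equations pairwise → linear system) gives (x, y) ≈ (17.7, 25.0).
Distances from that point to each station vs reported:
  K: calculated 32.6 vs reported 32.6 → residual 0.0 km
  L: calculated 104.3 vs reported 104.3 → residual 0.0 km
  M: calculated 148.6 vs reported 148.6 → residual 0.0 km
  N: calculated 67.7 vs reported 27.4 → residual 40.3 km
K, L, M are mutually consistent (residuals ≈ 0); N is off by 40.3 km.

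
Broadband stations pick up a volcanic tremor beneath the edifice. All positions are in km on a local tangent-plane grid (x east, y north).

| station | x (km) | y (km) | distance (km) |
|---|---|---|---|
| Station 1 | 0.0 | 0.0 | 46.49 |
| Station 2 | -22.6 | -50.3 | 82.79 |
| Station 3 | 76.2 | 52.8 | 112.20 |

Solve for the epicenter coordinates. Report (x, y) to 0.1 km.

(-34.0, 31.7)

Circle about each station: x² + y² = 46.49²; (x + 22.6)² + (y + 50.3)² = 82.79²; (x − 76.2)² + (y − 52.8)² = 112.20².
Subtracting the Station 1 equation from the Station 2 and Station 3 equations removes the quadratic terms:
-45.2 x − 100.6 y = -1652.01
152.4 x + 105.6 y = -1833.24
Solving the 2×2 system: x ≈ -34.0, y ≈ 31.7 km.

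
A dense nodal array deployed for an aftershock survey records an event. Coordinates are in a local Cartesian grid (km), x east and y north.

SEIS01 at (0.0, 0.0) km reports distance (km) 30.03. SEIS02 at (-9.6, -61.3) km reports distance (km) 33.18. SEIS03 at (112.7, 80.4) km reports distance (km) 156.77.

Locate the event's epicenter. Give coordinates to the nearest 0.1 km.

Circle about each station: x² + y² = 30.03²; (x + 9.6)² + (y + 61.3)² = 33.18²; (x − 112.7)² + (y − 80.4)² = 156.77².
Subtracting the SEIS01 equation from the SEIS02 and SEIS03 equations removes the quadratic terms:
-19.2 x − 122.6 y = 3650.74
225.4 x + 160.8 y = -4509.58
Solving the 2×2 system: x ≈ 1.4, y ≈ -30.0 km.

1.4 km east, -30.0 km north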